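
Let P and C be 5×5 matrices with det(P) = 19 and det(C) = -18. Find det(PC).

-342

det(PC) = det(P)·det(C) = (19)·(-18) = -342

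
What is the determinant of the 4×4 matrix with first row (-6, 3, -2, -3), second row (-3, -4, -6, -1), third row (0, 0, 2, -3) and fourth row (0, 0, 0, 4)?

264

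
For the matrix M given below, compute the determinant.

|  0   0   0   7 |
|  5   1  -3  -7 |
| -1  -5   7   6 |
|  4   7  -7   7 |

The determinant is 616.

Expand along row 1 (it has 3 zeros):
  − (7) · M_14   where M_14 = det([5 1 -3; -1 -5 7; 4 7 -7]) = -88
det = (-1)·(7)·(-88) = 616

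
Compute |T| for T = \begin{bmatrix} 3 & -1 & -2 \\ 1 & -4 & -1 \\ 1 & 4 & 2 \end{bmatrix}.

-25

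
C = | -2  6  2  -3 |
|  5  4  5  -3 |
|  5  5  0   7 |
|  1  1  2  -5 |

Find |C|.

The determinant is -542.

Expand along row 3 (it has 1 zero):
  + (5) · M_31   where M_31 = det([6 2 -3; 4 5 -3; 1 2 -5]) = -89
  − (5) · M_32   where M_32 = det([-2 2 -3; 5 5 -3; 1 2 -5]) = 67
  − (7) · M_34   where M_34 = det([-2 6 2; 5 4 5; 1 1 2]) = -34
det = (+1)·(5)·(-89) + (-1)·(5)·(67) + (-1)·(7)·(-34) = -542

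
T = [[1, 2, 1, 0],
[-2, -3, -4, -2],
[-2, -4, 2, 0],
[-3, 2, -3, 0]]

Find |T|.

Expand along column 4 (it has 3 zeros):
  + (-2) · M_24   where M_24 = det([1 2 1; -2 -4 2; -3 2 -3]) = -32
det = (+1)·(-2)·(-32) = 64

det(T) = 64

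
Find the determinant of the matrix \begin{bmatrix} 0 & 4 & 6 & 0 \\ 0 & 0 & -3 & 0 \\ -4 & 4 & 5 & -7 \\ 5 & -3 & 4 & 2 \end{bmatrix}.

-324

Expand along row 2 (it has 3 zeros):
  − (-3) · M_23   where M_23 = det([0 4 0; -4 4 -7; 5 -3 2]) = -108
det = (-1)·(-3)·(-108) = -324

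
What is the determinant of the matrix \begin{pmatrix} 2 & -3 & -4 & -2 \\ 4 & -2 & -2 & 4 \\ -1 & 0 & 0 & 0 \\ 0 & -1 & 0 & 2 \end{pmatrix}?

Expand along row 3 (it has 3 zeros):
  + (-1) · M_31   where M_31 = det([-3 -4 -2; -2 -2 4; -1 0 2]) = 16
det = (+1)·(-1)·(16) = -16

-16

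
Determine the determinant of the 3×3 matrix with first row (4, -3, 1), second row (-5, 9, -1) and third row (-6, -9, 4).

Expand along row 1:
  + 4 · |9 -1; -9 4| = 4·(36 − 9) = 108
  − (-3) · |-5 -1; -6 4| = −(-3)·(-20 − 6) = -78
  + 1 · |-5 9; -6 -9| = 1·(45 − (-54)) = 99
Sum: (108) + (-78) + (99) = 129

The determinant is 129.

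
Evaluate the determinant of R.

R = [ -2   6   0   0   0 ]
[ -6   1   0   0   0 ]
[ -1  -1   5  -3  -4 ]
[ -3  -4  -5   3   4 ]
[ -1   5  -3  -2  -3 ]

0

R is block lower-triangular with a 2×2 block and a 3×3 block on the diagonal, so its determinant equals the product of the determinants of the diagonal blocks.
det of the 2×2 block = 34
det of the 3×3 block = 0
det = (34)·(0) = 0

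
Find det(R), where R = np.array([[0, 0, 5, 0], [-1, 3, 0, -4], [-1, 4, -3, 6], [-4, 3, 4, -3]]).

-515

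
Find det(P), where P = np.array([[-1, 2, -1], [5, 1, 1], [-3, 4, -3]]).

|P| = 8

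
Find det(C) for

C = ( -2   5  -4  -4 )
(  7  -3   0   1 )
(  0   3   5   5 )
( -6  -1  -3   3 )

Expand along row 2 (it has 1 zero):
  − (7) · M_21   where M_21 = det([5 -4 -4; 3 5 5; -1 -3 3]) = 222
  + (-3) · M_22   where M_22 = det([-2 -4 -4; 0 5 5; -6 -3 3]) = -60
  + (1) · M_24   where M_24 = det([-2 5 -4; 0 3 5; -6 -1 -3]) = -214
det = (-1)·(7)·(222) + (+1)·(-3)·(-60) + (+1)·(1)·(-214) = -1588

det(C) = -1588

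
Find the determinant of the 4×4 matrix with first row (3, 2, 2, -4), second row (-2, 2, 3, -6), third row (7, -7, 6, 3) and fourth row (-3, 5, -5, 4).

Expand along row 1:
  + (3) · M_11   where M_11 = det([2 3 -6; -7 6 3; 5 -5 4]) = 177
  − (2) · M_12   where M_12 = det([-2 3 -6; 7 6 3; -3 -5 4]) = -87
  + (2) · M_13   where M_13 = det([-2 2 -6; 7 -7 3; -3 5 4]) = -72
  − (-4) · M_14   where M_14 = det([-2 2 3; 7 -7 6; -3 5 -5]) = 66
det = (+1)·(3)·(177) + (-1)·(2)·(-87) + (+1)·(2)·(-72) + (-1)·(-4)·(66) = 825

825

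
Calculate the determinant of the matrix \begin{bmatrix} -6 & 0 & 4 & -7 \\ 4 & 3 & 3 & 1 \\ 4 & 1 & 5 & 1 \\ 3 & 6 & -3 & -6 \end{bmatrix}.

Expand along row 1 (it has 1 zero):
  + (-6) · M_11   where M_11 = det([3 3 1; 1 5 1; 6 -3 -6]) = -78
  + (4) · M_13   where M_13 = det([4 3 1; 4 1 1; 3 6 -6]) = 54
  − (-7) · M_14   where M_14 = det([4 3 3; 4 1 5; 3 6 -3]) = 12
det = (+1)·(-6)·(-78) + (+1)·(4)·(54) + (-1)·(-7)·(12) = 768

768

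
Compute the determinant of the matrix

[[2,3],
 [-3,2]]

The determinant is 13.

det = 2·2 − 3·(-3) = 4 − (-9) = 13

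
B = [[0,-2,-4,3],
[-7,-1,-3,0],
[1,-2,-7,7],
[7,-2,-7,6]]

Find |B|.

Expand along row 1 (it has 1 zero):
  − (-2) · M_12   where M_12 = det([-7 -3 0; 1 -7 7; 7 -7 6]) = -178
  + (-4) · M_13   where M_13 = det([-7 -1 0; 1 -2 7; 7 -2 6]) = -57
  − (3) · M_14   where M_14 = det([-7 -1 -3; 1 -2 -7; 7 -2 -7]) = 6
det = (-1)·(-2)·(-178) + (+1)·(-4)·(-57) + (-1)·(3)·(6) = -146

-146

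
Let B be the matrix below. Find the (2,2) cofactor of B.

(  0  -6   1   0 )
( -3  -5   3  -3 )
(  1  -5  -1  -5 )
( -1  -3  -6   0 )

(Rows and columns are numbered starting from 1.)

Delete row 2 and column 2; the remaining 3×3 submatrix is [0 1 0; 1 -1 -5; -1 -6 0].
Its determinant is 5.
The cofactor carries sign (−1)^(2+2) = +1, so C_{2,2} = +(5) = 5.

5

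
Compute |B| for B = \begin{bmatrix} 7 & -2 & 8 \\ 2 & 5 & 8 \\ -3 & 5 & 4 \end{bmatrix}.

|B| = 124

Expand along row 1:
  + 7 · |5 8; 5 4| = 7·(20 − 40) = -140
  − (-2) · |2 8; -3 4| = −(-2)·(8 − (-24)) = 64
  + 8 · |2 5; -3 5| = 8·(10 − (-15)) = 200
Sum: (-140) + (64) + (200) = 124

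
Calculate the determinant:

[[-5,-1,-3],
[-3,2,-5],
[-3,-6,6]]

-15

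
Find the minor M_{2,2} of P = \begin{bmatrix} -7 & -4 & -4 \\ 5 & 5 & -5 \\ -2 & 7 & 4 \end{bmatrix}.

The minor is -36.

Delete row 2 and column 2; the remaining 2×2 submatrix is [-7 -4; -2 4].
Its determinant is (-7)·4 − (-4)·(-2) = -36.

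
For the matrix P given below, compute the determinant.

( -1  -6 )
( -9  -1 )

-53

det(P) = (-1)·(-1) − (-6)·(-9) = 1 − 54 = -53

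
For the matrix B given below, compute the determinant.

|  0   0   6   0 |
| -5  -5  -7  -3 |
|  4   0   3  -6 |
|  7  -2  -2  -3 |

|B| = 1404

Expand along row 1 (it has 3 zeros):
  + (6) · M_13   where M_13 = det([-5 -5 -3; 4 0 -6; 7 -2 -3]) = 234
det = (+1)·(6)·(234) = 1404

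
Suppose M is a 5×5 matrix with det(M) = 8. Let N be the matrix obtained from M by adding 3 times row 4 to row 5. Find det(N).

|N| = 8

Adding a multiple of one row to another leaves the determinant unchanged.
det(N) = (1)·(8) = 8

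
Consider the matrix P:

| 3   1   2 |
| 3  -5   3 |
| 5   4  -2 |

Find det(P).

Expand along column 1:
  + 3 · |-5 3; 4 -2| = 3·(10 − 12) = -6
  − 3 · |1 2; 4 -2| = −3·(-2 − 8) = 30
  + 5 · |1 2; -5 3| = 5·(3 − (-10)) = 65
Sum: (-6) + (30) + (65) = 89

89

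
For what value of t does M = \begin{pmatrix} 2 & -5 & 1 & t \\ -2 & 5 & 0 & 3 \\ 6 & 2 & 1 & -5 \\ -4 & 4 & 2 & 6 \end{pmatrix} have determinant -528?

Expanding along the column containing t, det(M) is linear in t: det(M) = (80)·t + (192).
Set (80)·t + (192) = -528  ⇒  (80)·t = -720  ⇒  t = -9.

-9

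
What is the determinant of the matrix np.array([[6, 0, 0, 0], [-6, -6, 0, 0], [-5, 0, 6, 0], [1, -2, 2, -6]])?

The matrix is lower triangular, so the determinant is the product of the diagonal entries:
det = (6) · (-6) · (6) · (-6) = 1296

1296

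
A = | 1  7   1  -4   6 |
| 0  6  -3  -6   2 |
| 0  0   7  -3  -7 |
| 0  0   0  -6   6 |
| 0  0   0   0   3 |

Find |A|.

-756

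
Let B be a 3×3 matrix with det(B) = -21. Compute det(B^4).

194481

det(B^4) = (det B)^4 = (-21)^4 = 194481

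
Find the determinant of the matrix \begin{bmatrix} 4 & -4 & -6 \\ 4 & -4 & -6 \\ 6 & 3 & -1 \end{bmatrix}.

0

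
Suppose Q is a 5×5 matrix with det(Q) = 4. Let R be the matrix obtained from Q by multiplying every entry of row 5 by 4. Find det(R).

Scaling one row by 4 multiplies the determinant by 4.
det(R) = (4)·(4) = 16

det(R) = 16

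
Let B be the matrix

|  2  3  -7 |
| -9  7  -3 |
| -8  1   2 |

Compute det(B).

Expand along column 1:
  + 2 · |7 -3; 1 2| = 2·(14 − (-3)) = 34
  − (-9) · |3 -7; 1 2| = −(-9)·(6 − (-7)) = 117
  + (-8) · |3 -7; 7 -3| = (-8)·(-9 − (-49)) = -320
Sum: (34) + (117) + (-320) = -169

-169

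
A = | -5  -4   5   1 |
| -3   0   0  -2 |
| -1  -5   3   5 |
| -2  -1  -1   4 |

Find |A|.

det(A) = 159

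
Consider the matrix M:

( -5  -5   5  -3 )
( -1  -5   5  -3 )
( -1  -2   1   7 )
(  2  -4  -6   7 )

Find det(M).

Expand along row 1:
  + (-5) · M_11   where M_11 = det([-5 5 -3; -2 1 7; -4 -6 7]) = -363
  − (-5) · M_12   where M_12 = det([-1 5 -3; -1 1 7; 2 -6 7]) = 44
  + (5) · M_13   where M_13 = det([-1 -5 -3; -1 -2 7; 2 -4 7]) = -143
  − (-3) · M_14   where M_14 = det([-1 -5 5; -1 -2 1; 2 -4 -6]) = 44
det = (+1)·(-5)·(-363) + (-1)·(-5)·(44) + (+1)·(5)·(-143) + (-1)·(-3)·(44) = 1452

|M| = 1452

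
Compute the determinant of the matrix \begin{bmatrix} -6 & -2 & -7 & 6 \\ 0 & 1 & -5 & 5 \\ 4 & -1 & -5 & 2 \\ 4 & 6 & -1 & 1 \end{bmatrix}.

The determinant is -474.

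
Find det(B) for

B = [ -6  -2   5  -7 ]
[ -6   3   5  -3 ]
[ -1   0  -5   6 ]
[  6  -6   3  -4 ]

Expand along row 3 (it has 1 zero):
  + (-1) · M_31   where M_31 = det([-2 5 -7; 3 5 -3; -6 3 -4]) = -101
  + (-5) · M_33   where M_33 = det([-6 -2 -7; -6 3 -3; 6 -6 -4]) = 138
  − (6) · M_34   where M_34 = det([-6 -2 5; -6 3 5; 6 -6 3]) = -240
det = (+1)·(-1)·(-101) + (+1)·(-5)·(138) + (-1)·(6)·(-240) = 851

|B| = 851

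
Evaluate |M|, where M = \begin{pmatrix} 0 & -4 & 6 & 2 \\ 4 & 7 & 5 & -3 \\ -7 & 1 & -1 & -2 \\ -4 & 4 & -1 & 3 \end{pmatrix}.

The determinant is 2636.

Expand along row 1 (it has 1 zero):
  − (-4) · M_12   where M_12 = det([4 5 -3; -7 -1 -2; -4 -1 3]) = 116
  + (6) · M_13   where M_13 = det([4 7 -3; -7 1 -2; -4 4 3]) = 319
  − (2) · M_14   where M_14 = det([4 7 5; -7 1 -1; -4 4 -1]) = -129
det = (-1)·(-4)·(116) + (+1)·(6)·(319) + (-1)·(2)·(-129) = 2636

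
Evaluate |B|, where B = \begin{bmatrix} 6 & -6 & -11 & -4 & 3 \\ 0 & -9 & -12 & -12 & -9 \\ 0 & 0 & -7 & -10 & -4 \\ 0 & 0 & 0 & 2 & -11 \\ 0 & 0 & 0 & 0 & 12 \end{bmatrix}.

det(B) = 9072

B is upper triangular, so det(B) is the product of the diagonal entries:
det = (6) · (-9) · (-7) · (2) · (12) = 9072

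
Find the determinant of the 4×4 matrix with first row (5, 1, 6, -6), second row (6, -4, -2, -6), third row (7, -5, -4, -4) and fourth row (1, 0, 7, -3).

Expand along row 4 (it has 1 zero):
  − (1) · M_41   where M_41 = det([1 6 -6; -4 -2 -6; -5 -4 -4]) = 32
  − (7) · M_43   where M_43 = det([5 1 -6; 6 -4 -6; 7 -5 -4]) = -76
  + (-3) · M_44   where M_44 = det([5 1 6; 6 -4 -2; 7 -5 -4]) = 28
det = (-1)·(1)·(32) + (-1)·(7)·(-76) + (+1)·(-3)·(28) = 416

The determinant is 416.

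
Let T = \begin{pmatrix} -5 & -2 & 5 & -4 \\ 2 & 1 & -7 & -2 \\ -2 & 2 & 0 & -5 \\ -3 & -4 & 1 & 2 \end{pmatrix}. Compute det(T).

det(T) = -256

Expand along row 3 (it has 1 zero):
  + (-2) · M_31   where M_31 = det([-2 5 -4; 1 -7 -2; -4 1 2]) = 162
  − (2) · M_32   where M_32 = det([-5 5 -4; 2 -7 -2; -3 1 2]) = 146
  − (-5) · M_34   where M_34 = det([-5 -2 5; 2 1 -7; -3 -4 1]) = 72
det = (+1)·(-2)·(162) + (-1)·(2)·(146) + (-1)·(-5)·(72) = -256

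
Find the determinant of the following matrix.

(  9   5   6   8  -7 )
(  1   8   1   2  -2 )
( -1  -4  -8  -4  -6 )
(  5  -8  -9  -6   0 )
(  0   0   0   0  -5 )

-10940

Expand along row 5 (it has 4 zeros):
  + (-5) · M_55   where M_55 = det([9 5 6 8; 1 8 1 2; -1 -4 -8 -4; 5 -8 -9 -6]) = 2188
det = (+1)·(-5)·(2188) = -10940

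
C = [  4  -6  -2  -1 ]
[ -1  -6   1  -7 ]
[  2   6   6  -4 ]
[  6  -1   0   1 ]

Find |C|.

Expand along row 4 (it has 1 zero):
  − (6) · M_41   where M_41 = det([-6 -2 -1; -6 1 -7; 6 6 -4]) = -54
  + (-1) · M_42   where M_42 = det([4 -2 -1; -1 1 -7; 2 6 -4]) = 196
  + (1) · M_44   where M_44 = det([4 -6 -2; -1 -6 1; 2 6 6]) = -228
det = (-1)·(6)·(-54) + (+1)·(-1)·(196) + (+1)·(1)·(-228) = -100

det(C) = -100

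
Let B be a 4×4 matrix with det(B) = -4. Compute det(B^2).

det(B^2) = (det B)^2 = (-4)^2 = 16

16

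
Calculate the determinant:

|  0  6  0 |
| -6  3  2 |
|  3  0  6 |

Expand along row 1:
  − 6 · |-6 2; 3 6| = −6·(-36 − 6) = 252

252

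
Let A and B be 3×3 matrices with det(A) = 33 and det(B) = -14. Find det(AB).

-462

det(AB) = det(A)·det(B) = (33)·(-14) = -462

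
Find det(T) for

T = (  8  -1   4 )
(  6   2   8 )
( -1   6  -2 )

Expand along row 1:
  + 8 · |2 8; 6 -2| = 8·(-4 − 48) = -416
  − (-1) · |6 8; -1 -2| = −(-1)·(-12 − (-8)) = -4
  + 4 · |6 2; -1 6| = 4·(36 − (-2)) = 152
Sum: (-416) + (-4) + (152) = -268

det(T) = -268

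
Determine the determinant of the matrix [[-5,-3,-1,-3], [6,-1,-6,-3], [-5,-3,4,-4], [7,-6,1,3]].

Expand along row 1:
  + (-5) · M_11   where M_11 = det([-1 -6 -3; -3 4 -4; -6 1 3]) = -277
  − (-3) · M_12   where M_12 = det([6 -6 -3; -5 4 -4; 7 1 3]) = 273
  + (-1) · M_13   where M_13 = det([6 -1 -3; -5 -3 -4; 7 -6 3]) = -338
  − (-3) · M_14   where M_14 = det([6 -1 -6; -5 -3 4; 7 -6 1]) = -213
det = (+1)·(-5)·(-277) + (-1)·(-3)·(273) + (+1)·(-1)·(-338) + (-1)·(-3)·(-213) = 1903

1903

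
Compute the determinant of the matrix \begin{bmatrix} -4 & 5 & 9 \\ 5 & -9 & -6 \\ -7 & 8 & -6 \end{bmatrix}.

The determinant is -255.

Expand along row 1:
  + (-4) · |-9 -6; 8 -6| = (-4)·(54 − (-48)) = -408
  − 5 · |5 -6; -7 -6| = −5·(-30 − 42) = 360
  + 9 · |5 -9; -7 8| = 9·(40 − 63) = -207
Sum: (-408) + (360) + (-207) = -255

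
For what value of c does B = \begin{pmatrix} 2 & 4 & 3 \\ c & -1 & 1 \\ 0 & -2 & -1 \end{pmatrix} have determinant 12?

Expanding along the row containing c, det(B) is linear in c: det(B) = (-2)·c + (6).
Set (-2)·c + (6) = 12  ⇒  (-2)·c = 6  ⇒  c = -3.

c = -3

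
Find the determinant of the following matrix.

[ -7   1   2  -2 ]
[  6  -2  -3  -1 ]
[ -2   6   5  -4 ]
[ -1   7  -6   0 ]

Expand along row 4 (it has 1 zero):
  − (-1) · M_41   where M_41 = det([1 2 -2; -2 -3 -1; 6 5 -4]) = -27
  + (7) · M_42   where M_42 = det([-7 2 -2; 6 -3 -1; -2 5 -4]) = -115
  − (-6) · M_43   where M_43 = det([-7 1 -2; 6 -2 -1; -2 6 -4]) = -136
det = (-1)·(-1)·(-27) + (+1)·(7)·(-115) + (-1)·(-6)·(-136) = -1648

The determinant is -1648.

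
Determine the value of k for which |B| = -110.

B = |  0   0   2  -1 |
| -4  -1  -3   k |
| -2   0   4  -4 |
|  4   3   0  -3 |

9

Expanding along the row containing k, det(B) is linear in k: det(B) = (-12)·k + (-2).
Set (-12)·k + (-2) = -110  ⇒  (-12)·k = -108  ⇒  k = 9.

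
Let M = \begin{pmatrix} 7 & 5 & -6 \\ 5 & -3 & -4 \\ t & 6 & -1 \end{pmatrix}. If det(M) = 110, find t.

-2

Expanding along the row containing t, det(M) is linear in t: det(M) = (-38)·t + (34).
Set (-38)·t + (34) = 110  ⇒  (-38)·t = 76  ⇒  t = -2.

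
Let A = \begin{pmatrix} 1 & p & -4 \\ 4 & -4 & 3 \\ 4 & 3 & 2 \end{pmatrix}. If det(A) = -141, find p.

-3

Expanding along the row containing p, det(A) is linear in p: det(A) = (4)·p + (-129).
Set (4)·p + (-129) = -141  ⇒  (4)·p = -12  ⇒  p = -3.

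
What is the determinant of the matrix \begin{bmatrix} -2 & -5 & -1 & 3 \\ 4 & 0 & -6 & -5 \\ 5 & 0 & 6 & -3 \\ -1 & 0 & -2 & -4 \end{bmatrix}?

The determinant is -1190.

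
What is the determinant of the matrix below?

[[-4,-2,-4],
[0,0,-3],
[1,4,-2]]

Expand along row 2:
  − (-3) · |-4 -2; 1 4| = −(-3)·(-16 − (-2)) = -42

-42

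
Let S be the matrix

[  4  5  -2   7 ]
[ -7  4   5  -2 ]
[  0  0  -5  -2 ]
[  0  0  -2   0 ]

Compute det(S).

-204

S is block upper-triangular with a 2×2 block and a 2×2 block on the diagonal, so its determinant equals the product of the determinants of the diagonal blocks.
det of the 2×2 block = 51
det of the 2×2 block = -4
det = (51)·(-4) = -204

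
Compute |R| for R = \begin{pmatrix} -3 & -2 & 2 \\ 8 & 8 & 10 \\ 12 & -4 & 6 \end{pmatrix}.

Expand along column 1:
  + (-3) · |8 10; -4 6| = (-3)·(48 − (-40)) = -264
  − 8 · |-2 2; -4 6| = −8·(-12 − (-8)) = 32
  + 12 · |-2 2; 8 10| = 12·(-20 − 16) = -432
Sum: (-264) + (32) + (-432) = -664

The determinant is -664.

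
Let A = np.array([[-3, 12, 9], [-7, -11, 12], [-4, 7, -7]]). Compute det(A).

det(A) = -1980

Expand along column 1:
  + (-3) · |-11 12; 7 -7| = (-3)·(77 − 84) = 21
  − (-7) · |12 9; 7 -7| = −(-7)·(-84 − 63) = -1029
  + (-4) · |12 9; -11 12| = (-4)·(144 − (-99)) = -972
Sum: (21) + (-1029) + (-972) = -1980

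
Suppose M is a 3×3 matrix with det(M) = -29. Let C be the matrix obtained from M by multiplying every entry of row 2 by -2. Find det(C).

Scaling one row by -2 multiplies the determinant by -2.
det(C) = (-2)·(-29) = 58

58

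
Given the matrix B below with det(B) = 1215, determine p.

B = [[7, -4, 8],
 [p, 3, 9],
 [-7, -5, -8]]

-9

Expanding along the column containing p, det(B) is linear in p: det(B) = (-72)·p + (567).
Set (-72)·p + (567) = 1215  ⇒  (-72)·p = 648  ⇒  p = -9.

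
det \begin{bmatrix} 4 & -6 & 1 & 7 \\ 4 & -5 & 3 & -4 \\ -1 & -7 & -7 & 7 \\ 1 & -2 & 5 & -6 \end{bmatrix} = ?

1406

Expand along row 1:
  + (4) · M_11   where M_11 = det([-5 3 -4; -7 -7 7; -2 5 -6]) = -7
  − (-6) · M_12   where M_12 = det([4 3 -4; -1 -7 7; 1 5 -6]) = 23
  + (1) · M_13   where M_13 = det([4 -5 -4; -1 -7 7; 1 -2 -6]) = 183
  − (7) · M_14   where M_14 = det([4 -5 3; -1 -7 -7; 1 -2 5]) = -159
det = (+1)·(4)·(-7) + (-1)·(-6)·(23) + (+1)·(1)·(183) + (-1)·(7)·(-159) = 1406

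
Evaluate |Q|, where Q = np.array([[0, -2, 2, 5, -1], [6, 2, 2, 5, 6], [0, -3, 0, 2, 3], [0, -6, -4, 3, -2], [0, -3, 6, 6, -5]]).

Expand along column 1 (it has 4 zeros):
  − (6) · M_21   where M_21 = det([-2 2 5 -1; -3 0 2 3; -6 -4 3 -2; -3 6 6 -5]) = -550
det = (-1)·(6)·(-550) = 3300

det(Q) = 3300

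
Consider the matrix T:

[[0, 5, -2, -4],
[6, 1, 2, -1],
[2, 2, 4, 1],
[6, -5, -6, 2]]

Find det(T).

-616

Expand along row 1 (it has 1 zero):
  − (5) · M_12   where M_12 = det([6 2 -1; 2 4 1; 6 -6 2]) = 124
  + (-2) · M_13   where M_13 = det([6 1 -1; 2 2 1; 6 -5 2]) = 78
  − (-4) · M_14   where M_14 = det([6 1 2; 2 2 4; 6 -5 -6]) = 40
det = (-1)·(5)·(124) + (+1)·(-2)·(78) + (-1)·(-4)·(40) = -616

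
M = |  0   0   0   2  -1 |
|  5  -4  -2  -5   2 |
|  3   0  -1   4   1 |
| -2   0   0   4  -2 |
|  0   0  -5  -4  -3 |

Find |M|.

|M| = -320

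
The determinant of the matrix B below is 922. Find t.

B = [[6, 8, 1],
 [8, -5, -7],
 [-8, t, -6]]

-1

Expanding along the row containing t, det(B) is linear in t: det(B) = (50)·t + (972).
Set (50)·t + (972) = 922  ⇒  (50)·t = -50  ⇒  t = -1.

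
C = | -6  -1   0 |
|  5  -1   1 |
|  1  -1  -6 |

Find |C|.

Expand along row 1:
  + (-6) · |-1 1; -1 -6| = (-6)·(6 − (-1)) = -42
  − (-1) · |5 1; 1 -6| = −(-1)·(-30 − 1) = -31
Sum: (-42) + (-31) = -73

|C| = -73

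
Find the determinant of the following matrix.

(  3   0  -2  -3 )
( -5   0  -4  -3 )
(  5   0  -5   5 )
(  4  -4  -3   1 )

Expand along column 2 (it has 3 zeros):
  + (-4) · M_42   where M_42 = det([3 -2 -3; -5 -4 -3; 5 -5 5]) = -260
det = (+1)·(-4)·(-260) = 1040

1040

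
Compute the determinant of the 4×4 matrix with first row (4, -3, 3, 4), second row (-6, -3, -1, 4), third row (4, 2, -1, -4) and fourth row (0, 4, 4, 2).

132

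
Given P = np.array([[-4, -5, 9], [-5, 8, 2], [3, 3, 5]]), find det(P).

The determinant is -642.

Expand along column 1:
  + (-4) · |8 2; 3 5| = (-4)·(40 − 6) = -136
  − (-5) · |-5 9; 3 5| = −(-5)·(-25 − 27) = -260
  + 3 · |-5 9; 8 2| = 3·(-10 − 72) = -246
Sum: (-136) + (-260) + (-246) = -642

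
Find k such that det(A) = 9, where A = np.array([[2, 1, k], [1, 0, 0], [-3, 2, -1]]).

4

Expanding along the row containing k, det(A) is linear in k: det(A) = (2)·k + (1).
Set (2)·k + (1) = 9  ⇒  (2)·k = 8  ⇒  k = 4.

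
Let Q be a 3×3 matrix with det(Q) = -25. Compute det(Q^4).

The determinant is 390625.

det(Q^4) = (det Q)^4 = (-25)^4 = 390625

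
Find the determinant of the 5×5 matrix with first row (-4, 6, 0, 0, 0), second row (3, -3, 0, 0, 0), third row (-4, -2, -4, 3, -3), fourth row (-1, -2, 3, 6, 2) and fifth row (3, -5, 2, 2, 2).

120

The matrix is block lower-triangular with a 2×2 block and a 3×3 block on the diagonal, so its determinant equals the product of the determinants of the diagonal blocks.
det of the 2×2 block = -6
det of the 3×3 block = -20
det = (-6)·(-20) = 120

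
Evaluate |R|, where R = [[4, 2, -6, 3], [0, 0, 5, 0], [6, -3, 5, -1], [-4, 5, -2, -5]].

Expand along row 2 (it has 3 zeros):
  − (5) · M_23   where M_23 = det([4 2 3; 6 -3 -1; -4 5 -5]) = 202
det = (-1)·(5)·(202) = -1010

-1010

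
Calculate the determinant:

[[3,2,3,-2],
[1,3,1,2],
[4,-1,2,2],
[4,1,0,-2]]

212

Expand along row 4 (it has 1 zero):
  − (4) · M_41   where M_41 = det([2 3 -2; 3 1 2; -1 2 2]) = -42
  + (1) · M_42   where M_42 = det([3 3 -2; 1 1 2; 4 2 2]) = 16
  + (-2) · M_44   where M_44 = det([3 2 3; 1 3 1; 4 -1 2]) = -14
det = (-1)·(4)·(-42) + (+1)·(1)·(16) + (+1)·(-2)·(-14) = 212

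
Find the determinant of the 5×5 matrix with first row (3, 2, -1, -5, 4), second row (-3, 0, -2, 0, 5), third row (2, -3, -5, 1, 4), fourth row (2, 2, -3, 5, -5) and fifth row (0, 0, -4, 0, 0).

Expand along row 5 (it has 4 zeros):
  + (-4) · M_53   where M_53 = det([3 2 -5 4; -3 0 0 5; 2 -3 1 4; 2 2 5 -5]) = -834
det = (+1)·(-4)·(-834) = 3336

3336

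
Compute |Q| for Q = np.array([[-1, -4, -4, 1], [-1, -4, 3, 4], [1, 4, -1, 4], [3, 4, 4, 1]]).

det(Q) = 400

Expand along row 1:
  + (-1) · M_11   where M_11 = det([-4 3 4; 4 -1 4; 4 4 1]) = 184
  − (-4) · M_12   where M_12 = det([-1 3 4; 1 -1 4; 3 4 1]) = 78
  + (-4) · M_13   where M_13 = det([-1 -4 4; 1 4 4; 3 4 1]) = -64
  − (1) · M_14   where M_14 = det([-1 -4 3; 1 4 -1; 3 4 4]) = -16
det = (+1)·(-1)·(184) + (-1)·(-4)·(78) + (+1)·(-4)·(-64) + (-1)·(1)·(-16) = 400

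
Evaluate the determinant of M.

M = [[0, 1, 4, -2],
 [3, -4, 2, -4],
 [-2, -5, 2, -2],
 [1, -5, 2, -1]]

-246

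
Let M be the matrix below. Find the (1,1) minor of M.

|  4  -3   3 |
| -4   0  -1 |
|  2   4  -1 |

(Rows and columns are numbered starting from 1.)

Delete row 1 and column 1; the remaining 2×2 submatrix is [0 -1; 4 -1].
Its determinant is 0·(-1) − (-1)·4 = 4.

The minor is 4.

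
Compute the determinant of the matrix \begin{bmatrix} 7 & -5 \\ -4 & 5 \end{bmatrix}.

det = 7·5 − (-5)·(-4) = 35 − 20 = 15

15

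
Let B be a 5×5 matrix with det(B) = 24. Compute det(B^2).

576

det(B^2) = (det B)^2 = (24)^2 = 576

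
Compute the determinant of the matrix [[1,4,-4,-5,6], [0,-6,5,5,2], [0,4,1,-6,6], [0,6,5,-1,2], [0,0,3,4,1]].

Expand along column 1 (it has 4 zeros):
  + (1) · M_11   where M_11 = det([-6 5 5 2; 4 1 -6 6; 6 5 -1 2; 0 3 4 1]) = -888
det = (+1)·(1)·(-888) = -888

-888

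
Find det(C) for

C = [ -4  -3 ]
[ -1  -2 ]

5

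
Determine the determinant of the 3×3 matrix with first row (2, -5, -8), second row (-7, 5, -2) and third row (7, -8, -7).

Expand along column 1:
  + 2 · |5 -2; -8 -7| = 2·(-35 − 16) = -102
  − (-7) · |-5 -8; -8 -7| = −(-7)·(35 − 64) = -203
  + 7 · |-5 -8; 5 -2| = 7·(10 − (-40)) = 350
Sum: (-102) + (-203) + (350) = 45

45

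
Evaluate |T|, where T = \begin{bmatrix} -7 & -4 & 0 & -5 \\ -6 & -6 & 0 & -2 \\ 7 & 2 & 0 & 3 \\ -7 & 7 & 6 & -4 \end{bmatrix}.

408

Expand along column 3 (it has 3 zeros):
  − (6) · M_43   where M_43 = det([-7 -4 -5; -6 -6 -2; 7 2 3]) = -68
det = (-1)·(6)·(-68) = 408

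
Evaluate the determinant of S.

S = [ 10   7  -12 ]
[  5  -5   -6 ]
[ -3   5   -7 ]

Expand along row 1:
  + 10 · |-5 -6; 5 -7| = 10·(35 − (-30)) = 650
  − 7 · |5 -6; -3 -7| = −7·(-35 − 18) = 371
  + (-12) · |5 -5; -3 5| = (-12)·(25 − 15) = -120
Sum: (650) + (371) + (-120) = 901

901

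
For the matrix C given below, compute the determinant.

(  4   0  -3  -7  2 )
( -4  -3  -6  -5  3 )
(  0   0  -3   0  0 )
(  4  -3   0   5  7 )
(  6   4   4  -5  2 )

Expand along row 3 (it has 4 zeros):
  + (-3) · M_33   where M_33 = det([4 0 -7 2; -4 -3 -5 3; 4 -3 5 7; 6 4 -5 2]) = -1632
det = (+1)·(-3)·(-1632) = 4896

|C| = 4896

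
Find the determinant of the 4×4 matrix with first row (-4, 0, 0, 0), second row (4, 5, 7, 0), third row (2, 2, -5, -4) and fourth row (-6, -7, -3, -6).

-1480

Expand along row 1 (it has 3 zeros):
  + (-4) · M_11   where M_11 = det([5 7 0; 2 -5 -4; -7 -3 -6]) = 370
det = (+1)·(-4)·(370) = -1480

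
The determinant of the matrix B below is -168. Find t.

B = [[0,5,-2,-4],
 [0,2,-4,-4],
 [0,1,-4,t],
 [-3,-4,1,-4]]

0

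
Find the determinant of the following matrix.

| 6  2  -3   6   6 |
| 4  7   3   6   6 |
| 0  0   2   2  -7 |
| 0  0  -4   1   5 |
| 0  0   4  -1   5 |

The matrix is block upper-triangular with a 2×2 block and a 3×3 block on the diagonal, so its determinant equals the product of the determinants of the diagonal blocks.
det of the 2×2 block = 34
det of the 3×3 block = 100
det = (34)·(100) = 3400

3400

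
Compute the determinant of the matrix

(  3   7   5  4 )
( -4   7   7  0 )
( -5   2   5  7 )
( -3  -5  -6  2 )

Expand along row 2 (it has 1 zero):
  − (-4) · M_21   where M_21 = det([7 5 4; 2 5 7; -5 -6 2]) = 221
  + (7) · M_22   where M_22 = det([3 5 4; -5 5 7; -3 -6 2]) = 281
  − (7) · M_23   where M_23 = det([3 7 4; -5 2 7; -3 -5 2]) = 164
det = (-1)·(-4)·(221) + (+1)·(7)·(281) + (-1)·(7)·(164) = 1703

1703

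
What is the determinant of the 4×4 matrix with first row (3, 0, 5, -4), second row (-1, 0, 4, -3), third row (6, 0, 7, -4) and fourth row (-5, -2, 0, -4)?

Expand along column 2 (it has 3 zeros):
  + (-2) · M_42   where M_42 = det([3 5 -4; -1 4 -3; 6 7 -4]) = 29
det = (+1)·(-2)·(29) = -58

-58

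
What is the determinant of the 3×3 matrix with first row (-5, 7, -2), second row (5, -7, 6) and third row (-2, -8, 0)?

-216

Expand along row 3:
  + (-2) · |7 -2; -7 6| = (-2)·(42 − 14) = -56
  − (-8) · |-5 -2; 5 6| = −(-8)·(-30 − (-10)) = -160
Sum: (-56) + (-160) = -216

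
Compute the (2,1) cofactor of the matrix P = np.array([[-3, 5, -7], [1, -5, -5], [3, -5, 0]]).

35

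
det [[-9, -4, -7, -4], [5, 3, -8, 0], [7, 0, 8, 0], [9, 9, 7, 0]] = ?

-3180

Expand along column 4 (it has 3 zeros):
  − (-4) · M_14   where M_14 = det([5 3 -8; 7 0 8; 9 9 7]) = -795
det = (-1)·(-4)·(-795) = -3180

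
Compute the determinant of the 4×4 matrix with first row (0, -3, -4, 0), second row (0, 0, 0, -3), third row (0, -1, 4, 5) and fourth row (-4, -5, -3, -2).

Expand along row 2 (it has 3 zeros):
  + (-3) · M_24   where M_24 = det([0 -3 -4; 0 -1 4; -4 -5 -3]) = 64
det = (+1)·(-3)·(64) = -192

The determinant is -192.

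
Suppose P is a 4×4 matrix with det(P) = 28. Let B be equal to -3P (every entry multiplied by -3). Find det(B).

For a 4×4 matrix, det(-3P) = (-3)^4·det(P) = 81·det(P).
det(B) = (81)·(28) = 2268

The determinant is 2268.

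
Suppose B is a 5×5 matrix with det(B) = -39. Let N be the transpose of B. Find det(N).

-39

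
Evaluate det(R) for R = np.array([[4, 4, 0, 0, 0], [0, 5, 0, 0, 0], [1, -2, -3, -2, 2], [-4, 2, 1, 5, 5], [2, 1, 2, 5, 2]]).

R is block lower-triangular with a 2×2 block and a 3×3 block on the diagonal, so its determinant equals the product of the determinants of the diagonal blocks.
det of the 2×2 block = 20
det of the 3×3 block = 19
det = (20)·(19) = 380

The determinant is 380.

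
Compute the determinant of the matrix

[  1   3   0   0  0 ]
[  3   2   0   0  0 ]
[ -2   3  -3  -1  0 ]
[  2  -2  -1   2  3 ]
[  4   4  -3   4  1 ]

-266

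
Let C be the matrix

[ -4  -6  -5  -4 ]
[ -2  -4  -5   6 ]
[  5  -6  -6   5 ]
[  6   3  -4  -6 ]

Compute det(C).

Expand along row 1:
  + (-4) · M_11   where M_11 = det([-4 -5 6; -6 -6 5; 3 -4 -6]) = 133
  − (-6) · M_12   where M_12 = det([-2 -5 6; 5 -6 5; 6 -4 -6]) = -316
  + (-5) · M_13   where M_13 = det([-2 -4 6; 5 -6 5; 6 3 -6]) = 24
  − (-4) · M_14   where M_14 = det([-2 -4 -5; 5 -6 -6; 6 3 -4]) = -275
det = (+1)·(-4)·(133) + (-1)·(-6)·(-316) + (+1)·(-5)·(24) + (-1)·(-4)·(-275) = -3648

det(C) = -3648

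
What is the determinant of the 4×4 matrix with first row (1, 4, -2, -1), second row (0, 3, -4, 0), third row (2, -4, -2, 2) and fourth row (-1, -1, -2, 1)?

0

Expand along row 2 (it has 2 zeros):
  + (3) · M_22   where M_22 = det([1 -2 -1; 2 -2 2; -1 -2 1]) = 16
  − (-4) · M_23   where M_23 = det([1 4 -1; 2 -4 2; -1 -1 1]) = -12
det = (+1)·(3)·(16) + (-1)·(-4)·(-12) = 0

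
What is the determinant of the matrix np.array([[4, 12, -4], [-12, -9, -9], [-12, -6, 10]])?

Expand along row 1:
  + 4 · |-9 -9; -6 10| = 4·(-90 − 54) = -576
  − 12 · |-12 -9; -12 10| = −12·(-120 − 108) = 2736
  + (-4) · |-12 -9; -12 -6| = (-4)·(72 − 108) = 144
Sum: (-576) + (2736) + (144) = 2304

2304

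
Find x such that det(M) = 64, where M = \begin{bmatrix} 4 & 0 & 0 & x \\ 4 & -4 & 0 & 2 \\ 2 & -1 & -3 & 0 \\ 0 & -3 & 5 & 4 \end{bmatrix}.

-1

Expanding along the row containing x, det(M) is linear in x: det(M) = (16)·x + (80).
Set (16)·x + (80) = 64  ⇒  (16)·x = -16  ⇒  x = -1.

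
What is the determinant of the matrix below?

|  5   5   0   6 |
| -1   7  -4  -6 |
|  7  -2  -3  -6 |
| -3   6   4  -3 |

Expand along row 1 (it has 1 zero):
  + (5) · M_11   where M_11 = det([7 -4 -6; -2 -3 -6; 6 4 -3]) = 339
  − (5) · M_12   where M_12 = det([-1 -4 -6; 7 -3 -6; -3 4 -3]) = -303
  − (6) · M_14   where M_14 = det([-1 7 -4; 7 -2 -3; -3 6 4]) = -287
det = (+1)·(5)·(339) + (-1)·(5)·(-303) + (-1)·(6)·(-287) = 4932

The determinant is 4932.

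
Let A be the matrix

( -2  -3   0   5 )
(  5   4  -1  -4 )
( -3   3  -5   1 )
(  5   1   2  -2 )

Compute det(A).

Expand along row 1 (it has 1 zero):
  + (-2) · M_11   where M_11 = det([4 -1 -4; 3 -5 1; 1 2 -2]) = -19
  − (-3) · M_12   where M_12 = det([5 -1 -4; -3 -5 1; 5 2 -2]) = -35
  − (5) · M_14   where M_14 = det([5 4 -1; -3 3 -5; 5 1 2]) = -3
det = (+1)·(-2)·(-19) + (-1)·(-3)·(-35) + (-1)·(5)·(-3) = -52

The determinant is -52.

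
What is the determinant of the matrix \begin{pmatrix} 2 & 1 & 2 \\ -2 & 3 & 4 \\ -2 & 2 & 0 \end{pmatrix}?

-20

Expand along row 3:
  + (-2) · |1 2; 3 4| = (-2)·(4 − 6) = 4
  − 2 · |2 2; -2 4| = −2·(8 − (-4)) = -24
Sum: (4) + (-24) = -20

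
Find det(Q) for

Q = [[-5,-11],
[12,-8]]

det(Q) = (-5)·(-8) − (-11)·12 = 40 − (-132) = 172

|Q| = 172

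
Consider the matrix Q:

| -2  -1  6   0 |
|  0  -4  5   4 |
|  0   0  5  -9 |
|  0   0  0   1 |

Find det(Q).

|Q| = 40

Q is upper triangular, so det(Q) is the product of the diagonal entries:
det = (-2) · (-4) · (5) · (1) = 40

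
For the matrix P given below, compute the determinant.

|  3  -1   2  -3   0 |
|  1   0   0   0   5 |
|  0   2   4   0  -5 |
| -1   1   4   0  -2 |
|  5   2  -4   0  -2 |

Expand along column 4 (it has 4 zeros):
  − (-3) · M_14   where M_14 = det([1 0 0 5; 0 2 4 -5; -1 1 4 -2; 5 2 -4 -2]) = 0
det = (-1)·(-3)·(0) = 0

|P| = 0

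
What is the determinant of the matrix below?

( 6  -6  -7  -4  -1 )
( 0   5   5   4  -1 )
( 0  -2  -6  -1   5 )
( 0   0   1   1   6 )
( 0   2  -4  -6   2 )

Expand along column 1 (it has 4 zeros):
  + (6) · M_11   where M_11 = det([5 5 4 -1; -2 -6 -1 5; 0 1 1 6; 2 -4 -6 2]) = -1112
det = (+1)·(6)·(-1112) = -6672

-6672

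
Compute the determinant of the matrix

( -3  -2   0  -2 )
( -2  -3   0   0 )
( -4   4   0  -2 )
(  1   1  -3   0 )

Expand along column 3 (it has 3 zeros):
  − (-3) · M_43   where M_43 = det([-3 -2 -2; -2 -3 0; -4 4 -2]) = 30
det = (-1)·(-3)·(30) = 90

90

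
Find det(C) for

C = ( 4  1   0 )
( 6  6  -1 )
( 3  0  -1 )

-21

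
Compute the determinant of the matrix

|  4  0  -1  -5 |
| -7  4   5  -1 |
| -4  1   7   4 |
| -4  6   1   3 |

1160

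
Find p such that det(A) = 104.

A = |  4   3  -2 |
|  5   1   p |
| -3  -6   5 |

Expanding along the column containing p, det(A) is linear in p: det(A) = (15)·p + (-1).
Set (15)·p + (-1) = 104  ⇒  (15)·p = 105  ⇒  p = 7.

p = 7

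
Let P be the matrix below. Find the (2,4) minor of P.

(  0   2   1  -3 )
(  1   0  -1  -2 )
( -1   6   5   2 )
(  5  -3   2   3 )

The minor is 27.

Delete row 2 and column 4; the remaining 3×3 submatrix is [0 2 1; -1 6 5; 5 -3 2].
Its determinant is 27.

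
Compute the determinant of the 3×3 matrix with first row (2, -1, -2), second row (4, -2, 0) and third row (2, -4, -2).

Expand along column 3:
  + (-2) · |4 -2; 2 -4| = (-2)·(-16 − (-4)) = 24
  + (-2) · |2 -1; 4 -2| = (-2)·(-4 − (-4)) = 0
Sum: (24) + (0) = 24

24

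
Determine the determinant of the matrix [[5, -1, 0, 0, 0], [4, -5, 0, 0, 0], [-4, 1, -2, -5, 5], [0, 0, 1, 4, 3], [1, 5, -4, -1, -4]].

-2961

The matrix is block lower-triangular with a 2×2 block and a 3×3 block on the diagonal, so its determinant equals the product of the determinants of the diagonal blocks.
det of the 2×2 block = -21
det of the 3×3 block = 141
det = (-21)·(141) = -2961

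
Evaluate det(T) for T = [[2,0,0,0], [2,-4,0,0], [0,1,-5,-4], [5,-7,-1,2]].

T is block lower-triangular with a 2×2 block and a 2×2 block on the diagonal, so its determinant equals the product of the determinants of the diagonal blocks.
det of the 2×2 block = -8
det of the 2×2 block = -14
det = (-8)·(-14) = 112

112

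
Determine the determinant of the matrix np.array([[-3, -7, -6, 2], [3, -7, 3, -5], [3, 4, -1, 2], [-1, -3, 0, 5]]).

-1613

Expand along row 4 (it has 1 zero):
  − (-1) · M_41   where M_41 = det([-7 -6 2; -7 3 -5; 4 -1 2]) = 19
  + (-3) · M_42   where M_42 = det([-3 -6 2; 3 3 -5; 3 -1 2]) = 99
  + (5) · M_44   where M_44 = det([-3 -7 -6; 3 -7 3; 3 4 -1]) = -267
det = (-1)·(-1)·(19) + (+1)·(-3)·(99) + (+1)·(5)·(-267) = -1613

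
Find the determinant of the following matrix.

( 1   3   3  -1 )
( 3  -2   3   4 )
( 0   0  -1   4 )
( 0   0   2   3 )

The matrix is block upper-triangular with a 2×2 block and a 2×2 block on the diagonal, so its determinant equals the product of the determinants of the diagonal blocks.
det of the 2×2 block = -11
det of the 2×2 block = -11
det = (-11)·(-11) = 121

121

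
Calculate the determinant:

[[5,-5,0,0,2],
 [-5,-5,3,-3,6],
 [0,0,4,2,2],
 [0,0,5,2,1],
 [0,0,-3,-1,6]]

600

The matrix is block upper-triangular with a 2×2 block and a 3×3 block on the diagonal, so its determinant equals the product of the determinants of the diagonal blocks.
det of the 2×2 block = -50
det of the 3×3 block = -12
det = (-50)·(-12) = 600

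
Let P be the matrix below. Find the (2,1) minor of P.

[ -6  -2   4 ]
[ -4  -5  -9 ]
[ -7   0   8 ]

The minor is -16.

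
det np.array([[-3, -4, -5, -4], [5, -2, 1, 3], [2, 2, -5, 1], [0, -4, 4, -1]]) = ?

126

Expand along row 4 (it has 1 zero):
  + (-4) · M_42   where M_42 = det([-3 -5 -4; 5 1 3; 2 -5 1]) = 55
  − (4) · M_43   where M_43 = det([-3 -4 -4; 5 -2 3; 2 2 1]) = -36
  + (-1) · M_44   where M_44 = det([-3 -4 -5; 5 -2 1; 2 2 -5]) = -202
det = (+1)·(-4)·(55) + (-1)·(4)·(-36) + (+1)·(-1)·(-202) = 126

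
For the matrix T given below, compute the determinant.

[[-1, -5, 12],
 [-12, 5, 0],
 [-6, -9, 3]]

det(T) = 1461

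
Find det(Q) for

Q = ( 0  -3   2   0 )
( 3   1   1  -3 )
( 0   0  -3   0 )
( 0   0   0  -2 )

Q is block upper-triangular with a 2×2 block and a 2×2 block on the diagonal, so its determinant equals the product of the determinants of the diagonal blocks.
det of the 2×2 block = 9
det of the 2×2 block = 6
det = (9)·(6) = 54

|Q| = 54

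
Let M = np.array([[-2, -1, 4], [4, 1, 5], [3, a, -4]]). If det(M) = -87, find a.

Expanding along the column containing a, det(M) is linear in a: det(M) = (26)·a + (-35).
Set (26)·a + (-35) = -87  ⇒  (26)·a = -52  ⇒  a = -2.

a = -2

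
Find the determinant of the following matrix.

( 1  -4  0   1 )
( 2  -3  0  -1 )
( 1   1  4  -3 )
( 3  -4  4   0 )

56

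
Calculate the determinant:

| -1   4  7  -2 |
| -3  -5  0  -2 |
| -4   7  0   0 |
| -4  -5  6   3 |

-2133

Expand along row 3 (it has 2 zeros):
  + (-4) · M_31   where M_31 = det([4 7 -2; -5 0 -2; -5 6 3]) = 283
  − (7) · M_32   where M_32 = det([-1 7 -2; -3 0 -2; -4 6 3]) = 143
det = (+1)·(-4)·(283) + (-1)·(7)·(143) = -2133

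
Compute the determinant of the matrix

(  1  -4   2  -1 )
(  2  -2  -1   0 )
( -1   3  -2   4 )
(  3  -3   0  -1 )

-25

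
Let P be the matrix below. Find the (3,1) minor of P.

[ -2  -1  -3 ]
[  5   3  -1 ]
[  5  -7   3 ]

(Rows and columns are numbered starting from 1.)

10

Delete row 3 and column 1; the remaining 2×2 submatrix is [-1 -3; 3 -1].
Its determinant is (-1)·(-1) − (-3)·3 = 10.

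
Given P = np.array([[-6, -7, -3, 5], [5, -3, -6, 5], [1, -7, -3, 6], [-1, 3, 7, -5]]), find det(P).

|P| = -45

Expand along row 1:
  + (-6) · M_11   where M_11 = det([-3 -6 5; -7 -3 6; 3 7 -5]) = -17
  − (-7) · M_12   where M_12 = det([5 -6 5; 1 -3 6; -1 7 -5]) = -109
  + (-3) · M_13   where M_13 = det([5 -3 5; 1 -7 6; -1 3 -5]) = 68
  − (5) · M_14   where M_14 = det([5 -3 -6; 1 -7 -3; -1 3 7]) = -164
det = (+1)·(-6)·(-17) + (-1)·(-7)·(-109) + (+1)·(-3)·(68) + (-1)·(5)·(-164) = -45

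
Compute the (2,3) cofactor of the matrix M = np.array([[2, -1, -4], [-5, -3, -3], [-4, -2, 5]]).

8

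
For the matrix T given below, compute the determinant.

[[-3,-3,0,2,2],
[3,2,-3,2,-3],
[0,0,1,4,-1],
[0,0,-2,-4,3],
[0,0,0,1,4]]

The determinant is 45.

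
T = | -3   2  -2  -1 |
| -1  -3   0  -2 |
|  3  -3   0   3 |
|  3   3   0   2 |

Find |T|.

det(T) = 60

Expand along column 3 (it has 3 zeros):
  + (-2) · M_13   where M_13 = det([-1 -3 -2; 3 -3 3; 3 3 2]) = -30
det = (+1)·(-2)·(-30) = 60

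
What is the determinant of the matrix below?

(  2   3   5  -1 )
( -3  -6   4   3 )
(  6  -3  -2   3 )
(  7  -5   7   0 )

Expand along row 4 (it has 1 zero):
  − (7) · M_41   where M_41 = det([3 5 -1; -6 4 3; -3 -2 3]) = 75
  + (-5) · M_42   where M_42 = det([2 5 -1; -3 4 3; 6 -2 3]) = 189
  − (7) · M_43   where M_43 = det([2 3 -1; -3 -6 3; 6 -3 3]) = 18
det = (-1)·(7)·(75) + (+1)·(-5)·(189) + (-1)·(7)·(18) = -1596

The determinant is -1596.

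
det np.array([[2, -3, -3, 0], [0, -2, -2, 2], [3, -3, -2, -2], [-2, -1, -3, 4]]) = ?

The determinant is 4.

Expand along row 1 (it has 1 zero):
  + (2) · M_11   where M_11 = det([-2 -2 2; -3 -2 -2; -1 -3 4]) = 14
  − (-3) · M_12   where M_12 = det([0 -2 2; 3 -2 -2; -2 -3 4]) = -10
  + (-3) · M_13   where M_13 = det([0 -2 2; 3 -3 -2; -2 -1 4]) = -2
det = (+1)·(2)·(14) + (-1)·(-3)·(-10) + (+1)·(-3)·(-2) = 4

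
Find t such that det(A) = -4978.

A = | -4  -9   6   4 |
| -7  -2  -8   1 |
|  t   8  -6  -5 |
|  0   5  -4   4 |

t = -6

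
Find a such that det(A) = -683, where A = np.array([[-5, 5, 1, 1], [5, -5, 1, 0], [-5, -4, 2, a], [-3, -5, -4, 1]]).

-4

Expanding along the column containing a, det(A) is linear in a: det(A) = (80)·a + (-363).
Set (80)·a + (-363) = -683  ⇒  (80)·a = -320  ⇒  a = -4.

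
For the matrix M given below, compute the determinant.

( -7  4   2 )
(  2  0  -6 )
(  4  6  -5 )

-284

Expand along column 2:
  − 4 · |2 -6; 4 -5| = −4·(-10 − (-24)) = -56
  − 6 · |-7 2; 2 -6| = −6·(42 − 4) = -228
Sum: (-56) + (-228) = -284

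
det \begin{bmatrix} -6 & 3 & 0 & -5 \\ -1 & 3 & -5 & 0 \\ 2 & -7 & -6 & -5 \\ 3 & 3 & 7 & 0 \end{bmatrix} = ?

The determinant is -2200.

Expand along column 4 (it has 2 zeros):
  − (-5) · M_14   where M_14 = det([-1 3 -5; 2 -7 -6; 3 3 7]) = -200
  − (-5) · M_34   where M_34 = det([-6 3 0; -1 3 -5; 3 3 7]) = -240
det = (-1)·(-5)·(-200) + (-1)·(-5)·(-240) = -2200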